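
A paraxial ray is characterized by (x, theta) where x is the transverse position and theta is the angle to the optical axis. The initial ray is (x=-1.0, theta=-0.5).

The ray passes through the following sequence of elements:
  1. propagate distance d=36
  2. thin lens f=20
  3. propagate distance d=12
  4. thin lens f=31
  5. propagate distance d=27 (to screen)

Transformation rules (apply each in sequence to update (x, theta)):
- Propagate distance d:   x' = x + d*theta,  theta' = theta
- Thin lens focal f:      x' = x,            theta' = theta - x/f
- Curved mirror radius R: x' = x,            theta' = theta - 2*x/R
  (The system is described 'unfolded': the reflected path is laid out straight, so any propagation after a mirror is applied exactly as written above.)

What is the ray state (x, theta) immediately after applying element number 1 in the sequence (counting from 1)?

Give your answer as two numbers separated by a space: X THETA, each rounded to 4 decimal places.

Answer: -19.0000 -0.5000

Derivation:
Initial: x=-1.0000 theta=-0.5000
After 1 (propagate distance d=36): x=-19.0000 theta=-0.5000
Rounded to 4 decimal places: x = -19.0000, theta = -0.5000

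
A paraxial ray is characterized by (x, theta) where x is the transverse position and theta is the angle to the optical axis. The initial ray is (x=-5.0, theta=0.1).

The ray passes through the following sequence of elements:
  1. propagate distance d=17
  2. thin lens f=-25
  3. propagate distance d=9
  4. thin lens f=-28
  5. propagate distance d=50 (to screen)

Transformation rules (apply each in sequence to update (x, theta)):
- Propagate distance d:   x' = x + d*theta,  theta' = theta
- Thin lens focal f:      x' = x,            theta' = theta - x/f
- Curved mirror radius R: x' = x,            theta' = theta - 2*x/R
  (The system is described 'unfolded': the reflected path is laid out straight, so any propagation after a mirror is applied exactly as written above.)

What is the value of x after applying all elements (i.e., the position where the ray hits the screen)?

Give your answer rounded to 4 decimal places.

Initial: x=-5.0000 theta=0.1000
After 1 (propagate distance d=17): x=-3.3000 theta=0.1000
After 2 (thin lens f=-25): x=-3.3000 theta=-0.0320
After 3 (propagate distance d=9): x=-3.5880 theta=-0.0320
After 4 (thin lens f=-28): x=-3.5880 theta=-1121/7000 (≈-0.1601)
After 5 (propagate distance d=50 (to screen)): x=-40583/3500 (≈-11.5951) theta=-1121/7000 (≈-0.1601)
Rounded to 4 decimal places: x = -11.5951

Answer: -11.5951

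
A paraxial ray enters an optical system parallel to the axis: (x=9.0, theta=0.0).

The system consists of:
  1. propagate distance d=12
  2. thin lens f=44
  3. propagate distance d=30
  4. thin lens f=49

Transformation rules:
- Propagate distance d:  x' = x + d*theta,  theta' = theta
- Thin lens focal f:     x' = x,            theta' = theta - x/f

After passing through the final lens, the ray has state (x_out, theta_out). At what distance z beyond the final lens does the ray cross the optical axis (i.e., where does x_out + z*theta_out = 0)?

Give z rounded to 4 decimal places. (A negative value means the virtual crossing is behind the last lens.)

Answer: 10.8889

Derivation:
Initial: x=9.0000 theta=0.0000
After 1 (propagate distance d=12): x=9.0000 theta=0.0000
After 2 (thin lens f=44): x=9.0000 theta=-9/44 (≈-0.2045)
After 3 (propagate distance d=30): x=63/22 (≈2.8636) theta=-9/44 (≈-0.2045)
After 4 (thin lens f=49): x=63/22 (≈2.8636) theta=-81/308 (≈-0.2630)
z_focus = -x_out/theta_out = -(63/22)/(-81/308) = 98/9 ≈ 10.8889
Rounded to 4 decimal places: z = 10.8889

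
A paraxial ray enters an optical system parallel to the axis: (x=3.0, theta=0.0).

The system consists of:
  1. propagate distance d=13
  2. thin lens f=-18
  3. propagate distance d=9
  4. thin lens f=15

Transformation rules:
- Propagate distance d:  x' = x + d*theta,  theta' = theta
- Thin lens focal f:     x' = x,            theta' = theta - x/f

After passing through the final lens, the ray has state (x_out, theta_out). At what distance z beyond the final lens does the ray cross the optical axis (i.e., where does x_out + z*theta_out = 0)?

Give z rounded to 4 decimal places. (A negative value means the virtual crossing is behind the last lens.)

Initial: x=3.0000 theta=0.0000
After 1 (propagate distance d=13): x=3.0000 theta=0.0000
After 2 (thin lens f=-18): x=3.0000 theta=1/6 (≈0.1667)
After 3 (propagate distance d=9): x=4.5000 theta=1/6 (≈0.1667)
After 4 (thin lens f=15): x=4.5000 theta=-2/15 (≈-0.1333)
z_focus = -x_out/theta_out = -(4.5000)/(-2/15) = 33.7500
Rounded to 4 decimal places: z = 33.7500

Answer: 33.7500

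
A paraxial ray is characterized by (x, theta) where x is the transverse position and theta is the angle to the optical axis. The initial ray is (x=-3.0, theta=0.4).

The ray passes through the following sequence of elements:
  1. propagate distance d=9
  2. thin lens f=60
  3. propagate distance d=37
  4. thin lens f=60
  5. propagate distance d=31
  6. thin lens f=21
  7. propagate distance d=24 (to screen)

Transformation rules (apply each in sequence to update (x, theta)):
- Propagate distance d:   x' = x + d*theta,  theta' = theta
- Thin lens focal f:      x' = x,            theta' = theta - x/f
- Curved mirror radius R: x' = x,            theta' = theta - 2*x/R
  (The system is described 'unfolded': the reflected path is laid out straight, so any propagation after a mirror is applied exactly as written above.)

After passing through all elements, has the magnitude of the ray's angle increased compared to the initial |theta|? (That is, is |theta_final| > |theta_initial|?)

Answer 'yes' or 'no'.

Answer: yes

Derivation:
Initial: x=-3.0000 theta=0.4000
After 1 (propagate distance d=9): x=0.6000 theta=0.4000
After 2 (thin lens f=60): x=0.6000 theta=0.3900
After 3 (propagate distance d=37): x=15.0300 theta=0.3900
After 4 (thin lens f=60): x=15.0300 theta=0.1395
After 5 (propagate distance d=31): x=19.3545 theta=0.1395
After 6 (thin lens f=21): x=19.3545 theta=-219/280 (≈-0.7821)
After 7 (propagate distance d=24 (to screen)): x=8163/14000 (≈0.5831) theta=-219/280 (≈-0.7821)
|theta_initial|=0.4000 |theta_final|=219/280 (≈0.7821) -> increased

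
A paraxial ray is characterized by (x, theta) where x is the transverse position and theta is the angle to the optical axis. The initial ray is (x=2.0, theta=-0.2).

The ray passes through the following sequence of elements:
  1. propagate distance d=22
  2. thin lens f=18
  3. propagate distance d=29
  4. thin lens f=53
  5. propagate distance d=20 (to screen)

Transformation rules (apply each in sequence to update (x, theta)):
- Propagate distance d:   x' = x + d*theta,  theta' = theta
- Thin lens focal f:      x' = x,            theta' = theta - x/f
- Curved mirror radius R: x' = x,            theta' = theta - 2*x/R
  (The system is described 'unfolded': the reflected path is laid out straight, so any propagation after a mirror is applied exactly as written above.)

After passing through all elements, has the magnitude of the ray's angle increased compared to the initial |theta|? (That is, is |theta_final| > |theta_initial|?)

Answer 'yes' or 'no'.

Answer: no

Derivation:
Initial: x=2.0000 theta=-0.2000
After 1 (propagate distance d=22): x=-2.4000 theta=-0.2000
After 2 (thin lens f=18): x=-2.4000 theta=-1/15 (≈-0.0667)
After 3 (propagate distance d=29): x=-13/3 (≈-4.3333) theta=-1/15 (≈-0.0667)
After 4 (thin lens f=53): x=-13/3 (≈-4.3333) theta=4/265 (≈0.0151)
After 5 (propagate distance d=20 (to screen)): x=-641/159 (≈-4.0314) theta=4/265 (≈0.0151)
|theta_initial|=0.2000 |theta_final|=4/265 (≈0.0151) -> not increased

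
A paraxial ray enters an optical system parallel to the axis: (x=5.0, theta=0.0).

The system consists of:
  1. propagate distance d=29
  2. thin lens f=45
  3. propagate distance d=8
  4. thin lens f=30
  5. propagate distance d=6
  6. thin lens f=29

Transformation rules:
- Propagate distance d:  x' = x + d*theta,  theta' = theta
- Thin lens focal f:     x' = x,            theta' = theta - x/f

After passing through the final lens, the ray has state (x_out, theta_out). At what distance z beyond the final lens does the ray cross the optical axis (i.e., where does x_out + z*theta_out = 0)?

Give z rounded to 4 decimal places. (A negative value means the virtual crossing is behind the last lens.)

Initial: x=5.0000 theta=0.0000
After 1 (propagate distance d=29): x=5.0000 theta=0.0000
After 2 (thin lens f=45): x=5.0000 theta=-1/9 (≈-0.1111)
After 3 (propagate distance d=8): x=37/9 (≈4.1111) theta=-1/9 (≈-0.1111)
After 4 (thin lens f=30): x=37/9 (≈4.1111) theta=-67/270 (≈-0.2481)
After 5 (propagate distance d=6): x=118/45 (≈2.6222) theta=-67/270 (≈-0.2481)
After 6 (thin lens f=29): x=118/45 (≈2.6222) theta=-2651/7830 (≈-0.3386)
z_focus = -x_out/theta_out = -(118/45)/(-2651/7830) = 20532/2651 ≈ 7.7450
Rounded to 4 decimal places: z = 7.7450

Answer: 7.7450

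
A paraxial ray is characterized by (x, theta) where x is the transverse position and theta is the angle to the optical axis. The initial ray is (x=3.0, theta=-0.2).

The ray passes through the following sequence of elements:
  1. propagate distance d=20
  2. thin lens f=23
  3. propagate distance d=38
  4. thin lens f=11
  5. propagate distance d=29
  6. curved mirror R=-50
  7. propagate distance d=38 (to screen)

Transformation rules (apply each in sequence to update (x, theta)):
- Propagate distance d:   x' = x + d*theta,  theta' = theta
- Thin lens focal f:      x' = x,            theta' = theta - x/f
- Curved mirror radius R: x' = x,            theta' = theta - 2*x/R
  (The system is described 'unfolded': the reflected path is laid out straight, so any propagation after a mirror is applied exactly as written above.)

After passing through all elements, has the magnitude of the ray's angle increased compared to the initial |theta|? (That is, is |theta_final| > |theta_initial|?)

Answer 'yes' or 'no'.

Answer: yes

Derivation:
Initial: x=3.0000 theta=-0.2000
After 1 (propagate distance d=20): x=-1.0000 theta=-0.2000
After 2 (thin lens f=23): x=-1.0000 theta=-18/115 (≈-0.1565)
After 3 (propagate distance d=38): x=-799/115 (≈-6.9478) theta=-18/115 (≈-0.1565)
After 4 (thin lens f=11): x=-799/115 (≈-6.9478) theta=601/1265 (≈0.4751)
After 5 (propagate distance d=29): x=1728/253 (≈6.8300) theta=601/1265 (≈0.4751)
After 6 (curved mirror R=-50): x=1728/253 (≈6.8300) theta=4733/6325 (≈0.7483)
After 7 (propagate distance d=38 (to screen)): x=9698/275 (≈35.2655) theta=4733/6325 (≈0.7483)
|theta_initial|=0.2000 |theta_final|=4733/6325 (≈0.7483) -> increased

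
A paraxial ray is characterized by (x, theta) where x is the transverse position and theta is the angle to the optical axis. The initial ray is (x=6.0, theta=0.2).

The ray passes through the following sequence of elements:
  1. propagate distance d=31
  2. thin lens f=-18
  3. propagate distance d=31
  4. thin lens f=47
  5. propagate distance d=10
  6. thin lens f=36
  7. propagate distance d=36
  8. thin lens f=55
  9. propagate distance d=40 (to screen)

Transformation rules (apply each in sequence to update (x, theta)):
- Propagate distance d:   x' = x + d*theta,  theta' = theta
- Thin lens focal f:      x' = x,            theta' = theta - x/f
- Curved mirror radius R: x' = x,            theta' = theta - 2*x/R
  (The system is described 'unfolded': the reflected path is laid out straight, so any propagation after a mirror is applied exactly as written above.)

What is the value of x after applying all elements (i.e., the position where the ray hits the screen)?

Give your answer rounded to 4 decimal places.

Answer: -42.2711

Derivation:
Initial: x=6.0000 theta=0.2000
After 1 (propagate distance d=31): x=12.2000 theta=0.2000
After 2 (thin lens f=-18): x=12.2000 theta=79/90 (≈0.8778)
After 3 (propagate distance d=31): x=3547/90 (≈39.4111) theta=79/90 (≈0.8778)
After 4 (thin lens f=47): x=3547/90 (≈39.4111) theta=83/2115 (≈0.0392)
After 5 (propagate distance d=10): x=56123/1410 (≈39.8035) theta=83/2115 (≈0.0392)
After 6 (thin lens f=36): x=56123/1410 (≈39.8035) theta=-54131/50760 (≈-1.0664)
After 7 (propagate distance d=36): x=332/235 (≈1.4128) theta=-54131/50760 (≈-1.0664)
After 8 (thin lens f=55): x=332/235 (≈1.4128) theta=-3048917/2791800 (≈-1.0921)
After 9 (propagate distance d=40 (to screen)): x=-2950313/69795 (≈-42.2711) theta=-3048917/2791800 (≈-1.0921)
Rounded to 4 decimal places: x = -42.2711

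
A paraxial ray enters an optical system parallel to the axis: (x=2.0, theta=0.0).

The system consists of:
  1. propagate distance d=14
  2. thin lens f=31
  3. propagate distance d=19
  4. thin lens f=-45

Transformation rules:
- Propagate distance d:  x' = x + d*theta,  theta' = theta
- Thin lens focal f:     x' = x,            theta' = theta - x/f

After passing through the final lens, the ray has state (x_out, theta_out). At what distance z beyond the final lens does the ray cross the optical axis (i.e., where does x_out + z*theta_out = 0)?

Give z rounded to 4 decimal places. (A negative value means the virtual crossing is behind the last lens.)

Initial: x=2.0000 theta=0.0000
After 1 (propagate distance d=14): x=2.0000 theta=0.0000
After 2 (thin lens f=31): x=2.0000 theta=-2/31 (≈-0.0645)
After 3 (propagate distance d=19): x=24/31 (≈0.7742) theta=-2/31 (≈-0.0645)
After 4 (thin lens f=-45): x=24/31 (≈0.7742) theta=-22/465 (≈-0.0473)
z_focus = -x_out/theta_out = -(24/31)/(-22/465) = 180/11 ≈ 16.3636
Rounded to 4 decimal places: z = 16.3636

Answer: 16.3636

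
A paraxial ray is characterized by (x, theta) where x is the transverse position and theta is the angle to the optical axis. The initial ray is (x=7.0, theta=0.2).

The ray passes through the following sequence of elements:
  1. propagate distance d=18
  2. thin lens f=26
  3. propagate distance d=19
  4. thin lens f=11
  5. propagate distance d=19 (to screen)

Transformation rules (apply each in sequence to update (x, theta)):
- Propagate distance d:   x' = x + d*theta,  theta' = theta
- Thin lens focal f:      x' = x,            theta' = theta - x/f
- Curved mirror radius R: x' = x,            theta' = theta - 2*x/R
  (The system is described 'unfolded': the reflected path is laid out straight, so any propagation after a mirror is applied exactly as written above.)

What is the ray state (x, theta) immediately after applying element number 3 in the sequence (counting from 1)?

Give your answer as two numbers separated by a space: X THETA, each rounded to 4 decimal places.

Initial: x=7.0000 theta=0.2000
After 1 (propagate distance d=18): x=10.6000 theta=0.2000
After 2 (thin lens f=26): x=10.6000 theta=-27/130 (≈-0.2077)
After 3 (propagate distance d=19): x=173/26 (≈6.6538) theta=-27/130 (≈-0.2077)
Rounded to 4 decimal places: x = 6.6538, theta = -0.2077

Answer: 6.6538 -0.2077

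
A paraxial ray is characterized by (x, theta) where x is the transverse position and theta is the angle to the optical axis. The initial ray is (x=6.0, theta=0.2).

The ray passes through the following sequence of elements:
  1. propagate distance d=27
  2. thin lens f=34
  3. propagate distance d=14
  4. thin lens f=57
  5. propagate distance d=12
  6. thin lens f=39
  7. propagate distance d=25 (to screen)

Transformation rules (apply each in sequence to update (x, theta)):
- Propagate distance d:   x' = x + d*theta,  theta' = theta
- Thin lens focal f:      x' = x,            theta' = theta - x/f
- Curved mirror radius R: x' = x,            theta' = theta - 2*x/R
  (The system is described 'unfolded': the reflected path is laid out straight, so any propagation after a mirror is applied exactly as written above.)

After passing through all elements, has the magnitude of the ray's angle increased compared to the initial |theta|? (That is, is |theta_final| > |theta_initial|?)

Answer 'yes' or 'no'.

Answer: yes

Derivation:
Initial: x=6.0000 theta=0.2000
After 1 (propagate distance d=27): x=11.4000 theta=0.2000
After 2 (thin lens f=34): x=11.4000 theta=-23/170 (≈-0.1353)
After 3 (propagate distance d=14): x=808/85 (≈9.5059) theta=-23/170 (≈-0.1353)
After 4 (thin lens f=57): x=808/85 (≈9.5059) theta=-2927/9690 (≈-0.3021)
After 5 (propagate distance d=12): x=9498/1615 (≈5.8811) theta=-2927/9690 (≈-0.3021)
After 6 (thin lens f=39): x=9498/1615 (≈5.8811) theta=-57047/125970 (≈-0.4529)
After 7 (propagate distance d=25 (to screen)): x=-685331/125970 (≈-5.4404) theta=-57047/125970 (≈-0.4529)
|theta_initial|=0.2000 |theta_final|=57047/125970 (≈0.4529) -> increased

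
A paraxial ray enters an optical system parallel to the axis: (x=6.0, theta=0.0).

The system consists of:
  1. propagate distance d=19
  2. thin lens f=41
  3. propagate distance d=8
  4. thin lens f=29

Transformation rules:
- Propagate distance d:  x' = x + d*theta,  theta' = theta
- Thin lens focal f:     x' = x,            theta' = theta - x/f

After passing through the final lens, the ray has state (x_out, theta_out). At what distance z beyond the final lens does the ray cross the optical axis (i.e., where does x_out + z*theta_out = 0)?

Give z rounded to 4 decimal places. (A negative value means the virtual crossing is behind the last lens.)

Answer: 15.4355

Derivation:
Initial: x=6.0000 theta=0.0000
After 1 (propagate distance d=19): x=6.0000 theta=0.0000
After 2 (thin lens f=41): x=6.0000 theta=-6/41 (≈-0.1463)
After 3 (propagate distance d=8): x=198/41 (≈4.8293) theta=-6/41 (≈-0.1463)
After 4 (thin lens f=29): x=198/41 (≈4.8293) theta=-372/1189 (≈-0.3129)
z_focus = -x_out/theta_out = -(198/41)/(-372/1189) = 957/62 ≈ 15.4355
Rounded to 4 decimal places: z = 15.4355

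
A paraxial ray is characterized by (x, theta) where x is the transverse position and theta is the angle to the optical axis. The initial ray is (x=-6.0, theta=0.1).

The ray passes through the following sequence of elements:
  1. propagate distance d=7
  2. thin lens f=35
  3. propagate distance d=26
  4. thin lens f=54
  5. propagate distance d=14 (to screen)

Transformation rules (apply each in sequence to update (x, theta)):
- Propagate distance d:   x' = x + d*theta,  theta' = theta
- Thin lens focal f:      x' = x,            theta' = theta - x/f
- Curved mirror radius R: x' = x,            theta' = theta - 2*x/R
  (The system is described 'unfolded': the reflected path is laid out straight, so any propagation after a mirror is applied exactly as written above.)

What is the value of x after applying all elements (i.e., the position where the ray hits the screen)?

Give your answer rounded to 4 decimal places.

Initial: x=-6.0000 theta=0.1000
After 1 (propagate distance d=7): x=-5.3000 theta=0.1000
After 2 (thin lens f=35): x=-5.3000 theta=44/175 (≈0.2514)
After 3 (propagate distance d=26): x=433/350 (≈1.2371) theta=44/175 (≈0.2514)
After 4 (thin lens f=54): x=433/350 (≈1.2371) theta=617/2700 (≈0.2285)
After 5 (propagate distance d=14 (to screen)): x=20962/4725 (≈4.4364) theta=617/2700 (≈0.2285)
Rounded to 4 decimal places: x = 4.4364

Answer: 4.4364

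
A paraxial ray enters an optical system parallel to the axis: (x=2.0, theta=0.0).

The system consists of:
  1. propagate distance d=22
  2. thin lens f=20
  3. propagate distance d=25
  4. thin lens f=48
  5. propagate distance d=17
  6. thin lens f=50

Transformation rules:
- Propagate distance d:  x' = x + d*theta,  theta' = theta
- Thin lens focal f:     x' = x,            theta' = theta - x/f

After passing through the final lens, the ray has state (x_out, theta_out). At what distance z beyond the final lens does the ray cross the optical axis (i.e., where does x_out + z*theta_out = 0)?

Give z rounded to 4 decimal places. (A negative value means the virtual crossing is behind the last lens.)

Initial: x=2.0000 theta=0.0000
After 1 (propagate distance d=22): x=2.0000 theta=0.0000
After 2 (thin lens f=20): x=2.0000 theta=-0.1000
After 3 (propagate distance d=25): x=-0.5000 theta=-0.1000
After 4 (thin lens f=48): x=-0.5000 theta=-43/480 (≈-0.0896)
After 5 (propagate distance d=17): x=-971/480 (≈-2.0229) theta=-43/480 (≈-0.0896)
After 6 (thin lens f=50): x=-971/480 (≈-2.0229) theta=-393/8000 (≈-0.0491)
z_focus = -x_out/theta_out = -(-971/480)/(-393/8000) = -48550/1179 ≈ -41.1790
Rounded to 4 decimal places: z = -41.1790

Answer: -41.1790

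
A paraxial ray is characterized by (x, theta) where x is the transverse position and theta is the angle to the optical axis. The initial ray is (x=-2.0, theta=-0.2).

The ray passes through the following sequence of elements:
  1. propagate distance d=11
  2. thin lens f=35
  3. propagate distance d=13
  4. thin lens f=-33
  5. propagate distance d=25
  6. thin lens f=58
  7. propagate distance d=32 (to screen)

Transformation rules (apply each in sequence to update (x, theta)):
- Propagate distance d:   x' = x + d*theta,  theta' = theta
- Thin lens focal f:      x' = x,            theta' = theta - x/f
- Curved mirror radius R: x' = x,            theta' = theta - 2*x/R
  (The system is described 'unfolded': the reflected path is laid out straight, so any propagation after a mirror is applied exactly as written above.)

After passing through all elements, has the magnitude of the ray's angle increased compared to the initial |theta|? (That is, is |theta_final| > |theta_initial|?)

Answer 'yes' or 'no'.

Initial: x=-2.0000 theta=-0.2000
After 1 (propagate distance d=11): x=-4.2000 theta=-0.2000
After 2 (thin lens f=35): x=-4.2000 theta=-0.0800
After 3 (propagate distance d=13): x=-5.2400 theta=-0.0800
After 4 (thin lens f=-33): x=-5.2400 theta=-197/825 (≈-0.2388)
After 5 (propagate distance d=25): x=-9248/825 (≈-11.2097) theta=-197/825 (≈-0.2388)
After 6 (thin lens f=58): x=-9248/825 (≈-11.2097) theta=-33/725 (≈-0.0455)
After 7 (propagate distance d=32 (to screen)): x=-60608/4785 (≈-12.6662) theta=-33/725 (≈-0.0455)
|theta_initial|=0.2000 |theta_final|=33/725 (≈0.0455) -> not increased

Answer: no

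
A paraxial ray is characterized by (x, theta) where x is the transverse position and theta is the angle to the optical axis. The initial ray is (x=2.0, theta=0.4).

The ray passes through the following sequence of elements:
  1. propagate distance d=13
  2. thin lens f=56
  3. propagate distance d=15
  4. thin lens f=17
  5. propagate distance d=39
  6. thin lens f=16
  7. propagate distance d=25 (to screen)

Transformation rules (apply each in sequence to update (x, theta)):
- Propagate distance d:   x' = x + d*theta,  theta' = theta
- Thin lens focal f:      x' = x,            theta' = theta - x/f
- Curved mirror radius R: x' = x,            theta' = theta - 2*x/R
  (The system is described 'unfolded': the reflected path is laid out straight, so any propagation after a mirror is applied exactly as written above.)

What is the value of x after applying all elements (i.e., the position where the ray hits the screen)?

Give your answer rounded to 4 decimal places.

Initial: x=2.0000 theta=0.4000
After 1 (propagate distance d=13): x=7.2000 theta=0.4000
After 2 (thin lens f=56): x=7.2000 theta=19/70 (≈0.2714)
After 3 (propagate distance d=15): x=789/70 (≈11.2714) theta=19/70 (≈0.2714)
After 4 (thin lens f=17): x=789/70 (≈11.2714) theta=-233/595 (≈-0.3916)
After 5 (propagate distance d=39): x=-4761/1190 (≈-4.0008) theta=-233/595 (≈-0.3916)
After 6 (thin lens f=16): x=-4761/1190 (≈-4.0008) theta=-77/544 (≈-0.1415)
After 7 (propagate distance d=25 (to screen)): x=-143551/19040 (≈-7.5394) theta=-77/544 (≈-0.1415)
Rounded to 4 decimal places: x = -7.5394

Answer: -7.5394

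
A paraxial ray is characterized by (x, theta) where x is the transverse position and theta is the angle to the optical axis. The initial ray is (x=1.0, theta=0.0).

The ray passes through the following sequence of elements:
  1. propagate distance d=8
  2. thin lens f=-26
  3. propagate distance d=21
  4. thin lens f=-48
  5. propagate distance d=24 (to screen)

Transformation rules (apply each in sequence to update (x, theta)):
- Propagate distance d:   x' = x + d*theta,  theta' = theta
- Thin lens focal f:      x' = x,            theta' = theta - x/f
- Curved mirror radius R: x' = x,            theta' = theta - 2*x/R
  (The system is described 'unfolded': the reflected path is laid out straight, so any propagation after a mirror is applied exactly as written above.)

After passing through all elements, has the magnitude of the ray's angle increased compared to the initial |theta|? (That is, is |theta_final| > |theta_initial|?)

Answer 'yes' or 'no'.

Answer: yes

Derivation:
Initial: x=1.0000 theta=0.0000
After 1 (propagate distance d=8): x=1.0000 theta=0.0000
After 2 (thin lens f=-26): x=1.0000 theta=1/26 (≈0.0385)
After 3 (propagate distance d=21): x=47/26 (≈1.8077) theta=1/26 (≈0.0385)
After 4 (thin lens f=-48): x=47/26 (≈1.8077) theta=95/1248 (≈0.0761)
After 5 (propagate distance d=24 (to screen)): x=189/52 (≈3.6346) theta=95/1248 (≈0.0761)
|theta_initial|=0.0000 |theta_final|=95/1248 (≈0.0761) -> increased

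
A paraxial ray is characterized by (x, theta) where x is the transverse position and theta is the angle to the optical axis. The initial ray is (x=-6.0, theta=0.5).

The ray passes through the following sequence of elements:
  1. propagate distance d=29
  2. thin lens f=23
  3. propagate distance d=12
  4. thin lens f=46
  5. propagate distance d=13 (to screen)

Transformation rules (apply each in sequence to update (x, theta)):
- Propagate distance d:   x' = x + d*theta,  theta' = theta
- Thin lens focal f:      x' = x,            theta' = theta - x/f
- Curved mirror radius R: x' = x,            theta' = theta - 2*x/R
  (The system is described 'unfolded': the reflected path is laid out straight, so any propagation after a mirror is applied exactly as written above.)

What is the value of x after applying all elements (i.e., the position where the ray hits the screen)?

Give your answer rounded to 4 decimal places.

Answer: 8.9164

Derivation:
Initial: x=-6.0000 theta=0.5000
After 1 (propagate distance d=29): x=8.5000 theta=0.5000
After 2 (thin lens f=23): x=8.5000 theta=3/23 (≈0.1304)
After 3 (propagate distance d=12): x=463/46 (≈10.0652) theta=3/23 (≈0.1304)
After 4 (thin lens f=46): x=463/46 (≈10.0652) theta=-187/2116 (≈-0.0884)
After 5 (propagate distance d=13 (to screen)): x=18867/2116 (≈8.9164) theta=-187/2116 (≈-0.0884)
Rounded to 4 decimal places: x = 8.9164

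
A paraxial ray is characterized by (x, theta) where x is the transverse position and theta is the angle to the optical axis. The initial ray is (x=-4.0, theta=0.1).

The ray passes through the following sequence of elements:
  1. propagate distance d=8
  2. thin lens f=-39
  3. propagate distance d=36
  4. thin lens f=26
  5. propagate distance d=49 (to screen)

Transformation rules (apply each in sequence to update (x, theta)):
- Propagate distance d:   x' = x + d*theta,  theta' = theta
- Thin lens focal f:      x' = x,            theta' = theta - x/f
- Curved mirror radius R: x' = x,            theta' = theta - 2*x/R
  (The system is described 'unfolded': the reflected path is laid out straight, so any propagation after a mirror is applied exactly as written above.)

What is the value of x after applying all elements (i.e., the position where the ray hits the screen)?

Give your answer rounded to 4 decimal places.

Initial: x=-4.0000 theta=0.1000
After 1 (propagate distance d=8): x=-3.2000 theta=0.1000
After 2 (thin lens f=-39): x=-3.2000 theta=7/390 (≈0.0179)
After 3 (propagate distance d=36): x=-166/65 (≈-2.5538) theta=7/390 (≈0.0179)
After 4 (thin lens f=26): x=-166/65 (≈-2.5538) theta=589/5070 (≈0.1162)
After 5 (propagate distance d=49 (to screen)): x=15913/5070 (≈3.1387) theta=589/5070 (≈0.1162)
Rounded to 4 decimal places: x = 3.1387

Answer: 3.1387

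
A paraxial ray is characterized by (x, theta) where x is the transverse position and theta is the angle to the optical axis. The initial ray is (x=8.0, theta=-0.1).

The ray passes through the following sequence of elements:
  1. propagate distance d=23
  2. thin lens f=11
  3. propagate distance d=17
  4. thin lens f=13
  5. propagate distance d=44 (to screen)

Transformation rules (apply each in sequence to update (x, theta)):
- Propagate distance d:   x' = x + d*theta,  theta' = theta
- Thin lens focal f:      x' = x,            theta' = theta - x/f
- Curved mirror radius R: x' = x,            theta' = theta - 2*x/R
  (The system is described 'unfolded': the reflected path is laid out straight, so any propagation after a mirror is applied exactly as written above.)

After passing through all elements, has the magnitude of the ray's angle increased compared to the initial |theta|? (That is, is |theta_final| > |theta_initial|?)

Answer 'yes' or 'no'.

Answer: yes

Derivation:
Initial: x=8.0000 theta=-0.1000
After 1 (propagate distance d=23): x=5.7000 theta=-0.1000
After 2 (thin lens f=11): x=5.7000 theta=-34/55 (≈-0.6182)
After 3 (propagate distance d=17): x=-529/110 (≈-4.8091) theta=-34/55 (≈-0.6182)
After 4 (thin lens f=13): x=-529/110 (≈-4.8091) theta=-71/286 (≈-0.2483)
After 5 (propagate distance d=44 (to screen)): x=-22497/1430 (≈-15.7322) theta=-71/286 (≈-0.2483)
|theta_initial|=0.1000 |theta_final|=71/286 (≈0.2483) -> increased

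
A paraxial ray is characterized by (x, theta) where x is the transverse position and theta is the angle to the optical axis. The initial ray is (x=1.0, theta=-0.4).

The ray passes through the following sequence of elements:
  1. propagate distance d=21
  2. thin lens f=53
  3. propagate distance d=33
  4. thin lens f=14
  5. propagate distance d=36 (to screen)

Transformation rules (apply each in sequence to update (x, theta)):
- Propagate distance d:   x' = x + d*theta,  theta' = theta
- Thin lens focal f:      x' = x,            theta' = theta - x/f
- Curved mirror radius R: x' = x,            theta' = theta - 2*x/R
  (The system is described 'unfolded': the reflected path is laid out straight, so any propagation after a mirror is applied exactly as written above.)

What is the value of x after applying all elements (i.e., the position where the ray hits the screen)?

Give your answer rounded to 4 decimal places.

Initial: x=1.0000 theta=-0.4000
After 1 (propagate distance d=21): x=-7.4000 theta=-0.4000
After 2 (thin lens f=53): x=-7.4000 theta=-69/265 (≈-0.2604)
After 3 (propagate distance d=33): x=-4238/265 (≈-15.9925) theta=-69/265 (≈-0.2604)
After 4 (thin lens f=14): x=-4238/265 (≈-15.9925) theta=1636/1855 (≈0.8819)
After 5 (propagate distance d=36 (to screen)): x=5846/371 (≈15.7574) theta=1636/1855 (≈0.8819)
Rounded to 4 decimal places: x = 15.7574

Answer: 15.7574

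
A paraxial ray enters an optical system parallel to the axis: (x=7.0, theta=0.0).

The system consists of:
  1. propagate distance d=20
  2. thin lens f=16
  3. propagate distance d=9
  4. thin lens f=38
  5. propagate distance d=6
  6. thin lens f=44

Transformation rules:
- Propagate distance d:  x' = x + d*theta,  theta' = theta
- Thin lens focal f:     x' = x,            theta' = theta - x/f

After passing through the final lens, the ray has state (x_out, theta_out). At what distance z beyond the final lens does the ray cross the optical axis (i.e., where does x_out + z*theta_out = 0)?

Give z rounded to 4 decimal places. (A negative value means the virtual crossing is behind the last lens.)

Initial: x=7.0000 theta=0.0000
After 1 (propagate distance d=20): x=7.0000 theta=0.0000
After 2 (thin lens f=16): x=7.0000 theta=-0.4375
After 3 (propagate distance d=9): x=3.0625 theta=-0.4375
After 4 (thin lens f=38): x=3.0625 theta=-315/608 (≈-0.5181)
After 5 (propagate distance d=6): x=-7/152 (≈-0.0461) theta=-315/608 (≈-0.5181)
After 6 (thin lens f=44): x=-7/152 (≈-0.0461) theta=-91/176 (≈-0.5170)
z_focus = -x_out/theta_out = -(-7/152)/(-91/176) = -22/247 ≈ -0.0891
Rounded to 4 decimal places: z = -0.0891

Answer: -0.0891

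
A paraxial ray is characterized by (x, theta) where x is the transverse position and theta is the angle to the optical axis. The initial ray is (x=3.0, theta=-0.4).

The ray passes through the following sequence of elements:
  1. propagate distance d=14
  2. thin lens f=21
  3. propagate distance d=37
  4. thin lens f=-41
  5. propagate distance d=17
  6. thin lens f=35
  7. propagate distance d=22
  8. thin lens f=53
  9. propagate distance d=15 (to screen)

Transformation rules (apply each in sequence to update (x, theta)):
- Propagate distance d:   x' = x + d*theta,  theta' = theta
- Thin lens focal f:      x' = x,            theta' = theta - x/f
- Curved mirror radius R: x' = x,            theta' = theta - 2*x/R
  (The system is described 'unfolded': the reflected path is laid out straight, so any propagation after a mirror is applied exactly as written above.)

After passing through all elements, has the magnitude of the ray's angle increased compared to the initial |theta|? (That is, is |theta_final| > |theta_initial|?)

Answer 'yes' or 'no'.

Initial: x=3.0000 theta=-0.4000
After 1 (propagate distance d=14): x=-2.6000 theta=-0.4000
After 2 (thin lens f=21): x=-2.6000 theta=-29/105 (≈-0.2762)
After 3 (propagate distance d=37): x=-1346/105 (≈-12.8190) theta=-29/105 (≈-0.2762)
After 4 (thin lens f=-41): x=-1346/105 (≈-12.8190) theta=-169/287 (≈-0.5889)
After 5 (propagate distance d=17): x=-98281/4305 (≈-22.8295) theta=-169/287 (≈-0.5889)
After 6 (thin lens f=35): x=-98281/4305 (≈-22.8295) theta=9556/150675 (≈0.0634)
After 7 (propagate distance d=22): x=-3229603/150675 (≈-21.4342) theta=9556/150675 (≈0.0634)
After 8 (thin lens f=53): x=-3229603/150675 (≈-21.4342) theta=1245357/2661925 (≈0.4678)
After 9 (propagate distance d=15 (to screen)): x=-16446842/1140825 (≈-14.4166) theta=1245357/2661925 (≈0.4678)
|theta_initial|=0.4000 |theta_final|=1245357/2661925 (≈0.4678) -> increased

Answer: yes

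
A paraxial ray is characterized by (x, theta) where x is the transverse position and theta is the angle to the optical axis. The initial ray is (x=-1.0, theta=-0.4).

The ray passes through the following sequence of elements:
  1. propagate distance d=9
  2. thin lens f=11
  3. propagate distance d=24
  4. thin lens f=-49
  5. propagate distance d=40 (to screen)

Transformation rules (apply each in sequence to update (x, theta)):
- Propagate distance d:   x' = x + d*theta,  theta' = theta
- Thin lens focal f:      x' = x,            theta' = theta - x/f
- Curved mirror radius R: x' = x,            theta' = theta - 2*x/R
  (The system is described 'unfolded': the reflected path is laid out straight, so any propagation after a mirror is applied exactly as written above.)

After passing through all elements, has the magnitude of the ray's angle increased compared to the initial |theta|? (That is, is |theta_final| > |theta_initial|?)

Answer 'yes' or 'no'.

Answer: no

Derivation:
Initial: x=-1.0000 theta=-0.4000
After 1 (propagate distance d=9): x=-4.6000 theta=-0.4000
After 2 (thin lens f=11): x=-4.6000 theta=1/55 (≈0.0182)
After 3 (propagate distance d=24): x=-229/55 (≈-4.1636) theta=1/55 (≈0.0182)
After 4 (thin lens f=-49): x=-229/55 (≈-4.1636) theta=-36/539 (≈-0.0668)
After 5 (propagate distance d=40 (to screen)): x=-18421/2695 (≈-6.8353) theta=-36/539 (≈-0.0668)
|theta_initial|=0.4000 |theta_final|=36/539 (≈0.0668) -> not increased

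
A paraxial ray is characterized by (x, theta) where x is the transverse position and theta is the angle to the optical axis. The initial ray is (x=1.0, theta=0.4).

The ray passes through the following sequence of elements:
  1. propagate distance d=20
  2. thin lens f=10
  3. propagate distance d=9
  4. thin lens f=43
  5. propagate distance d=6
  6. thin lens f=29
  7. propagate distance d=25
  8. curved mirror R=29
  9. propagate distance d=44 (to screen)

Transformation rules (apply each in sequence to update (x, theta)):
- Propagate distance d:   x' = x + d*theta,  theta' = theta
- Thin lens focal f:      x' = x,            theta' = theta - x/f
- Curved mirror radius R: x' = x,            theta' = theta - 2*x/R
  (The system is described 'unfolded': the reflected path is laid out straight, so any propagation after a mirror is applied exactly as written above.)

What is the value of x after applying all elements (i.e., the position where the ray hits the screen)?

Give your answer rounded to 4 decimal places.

Answer: 2.5813

Derivation:
Initial: x=1.0000 theta=0.4000
After 1 (propagate distance d=20): x=9.0000 theta=0.4000
After 2 (thin lens f=10): x=9.0000 theta=-0.5000
After 3 (propagate distance d=9): x=4.5000 theta=-0.5000
After 4 (thin lens f=43): x=4.5000 theta=-26/43 (≈-0.6047)
After 5 (propagate distance d=6): x=75/86 (≈0.8721) theta=-26/43 (≈-0.6047)
After 6 (thin lens f=29): x=75/86 (≈0.8721) theta=-1583/2494 (≈-0.6347)
After 7 (propagate distance d=25): x=-18700/1247 (≈-14.9960) theta=-1583/2494 (≈-0.6347)
After 8 (curved mirror R=29): x=-18700/1247 (≈-14.9960) theta=28893/72326 (≈0.3995)
After 9 (propagate distance d=44 (to screen)): x=93346/36163 (≈2.5813) theta=28893/72326 (≈0.3995)
Rounded to 4 decimal places: x = 2.5813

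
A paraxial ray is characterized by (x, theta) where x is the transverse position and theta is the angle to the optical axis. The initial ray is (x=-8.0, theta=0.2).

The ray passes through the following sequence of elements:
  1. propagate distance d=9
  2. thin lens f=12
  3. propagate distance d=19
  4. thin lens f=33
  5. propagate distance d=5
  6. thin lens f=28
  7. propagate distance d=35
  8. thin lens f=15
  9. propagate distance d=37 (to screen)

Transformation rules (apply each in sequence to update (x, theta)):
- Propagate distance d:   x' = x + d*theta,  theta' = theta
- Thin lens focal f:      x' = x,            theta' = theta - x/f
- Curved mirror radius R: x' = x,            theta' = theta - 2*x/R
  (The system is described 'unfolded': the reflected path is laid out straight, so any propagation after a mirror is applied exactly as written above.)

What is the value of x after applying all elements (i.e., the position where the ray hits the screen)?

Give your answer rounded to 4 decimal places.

Answer: -16.4803

Derivation:
Initial: x=-8.0000 theta=0.2000
After 1 (propagate distance d=9): x=-6.2000 theta=0.2000
After 2 (thin lens f=12): x=-6.2000 theta=43/60 (≈0.7167)
After 3 (propagate distance d=19): x=89/12 (≈7.4167) theta=43/60 (≈0.7167)
After 4 (thin lens f=33): x=89/12 (≈7.4167) theta=487/990 (≈0.4919)
After 5 (propagate distance d=5): x=3911/396 (≈9.8763) theta=487/990 (≈0.4919)
After 6 (thin lens f=28): x=3911/396 (≈9.8763) theta=7717/55440 (≈0.1392)
After 7 (propagate distance d=35): x=7787/528 (≈14.7481) theta=7717/55440 (≈0.1392)
After 8 (thin lens f=15): x=7787/528 (≈14.7481) theta=-5849/6930 (≈-0.8440)
After 9 (propagate distance d=37 (to screen)): x=-913669/55440 (≈-16.4803) theta=-5849/6930 (≈-0.8440)
Rounded to 4 decimal places: x = -16.4803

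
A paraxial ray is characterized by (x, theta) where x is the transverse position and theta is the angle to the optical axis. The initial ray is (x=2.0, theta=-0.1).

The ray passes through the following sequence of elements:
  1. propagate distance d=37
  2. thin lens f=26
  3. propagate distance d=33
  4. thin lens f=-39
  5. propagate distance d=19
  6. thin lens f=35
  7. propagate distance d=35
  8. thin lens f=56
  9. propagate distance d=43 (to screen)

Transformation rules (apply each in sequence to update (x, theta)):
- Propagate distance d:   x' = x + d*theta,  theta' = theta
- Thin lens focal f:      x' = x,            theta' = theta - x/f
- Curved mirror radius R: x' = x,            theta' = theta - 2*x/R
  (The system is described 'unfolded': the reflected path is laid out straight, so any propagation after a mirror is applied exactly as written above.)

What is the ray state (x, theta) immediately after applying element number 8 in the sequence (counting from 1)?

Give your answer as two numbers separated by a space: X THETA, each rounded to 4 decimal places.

Answer: -3.7623 0.0993

Derivation:
Initial: x=2.0000 theta=-0.1000
After 1 (propagate distance d=37): x=-1.7000 theta=-0.1000
After 2 (thin lens f=26): x=-1.7000 theta=-9/260 (≈-0.0346)
After 3 (propagate distance d=33): x=-739/260 (≈-2.8423) theta=-9/260 (≈-0.0346)
After 4 (thin lens f=-39): x=-739/260 (≈-2.8423) theta=-109/1014 (≈-0.1075)
After 5 (propagate distance d=19): x=-49531/10140 (≈-4.8847) theta=-109/1014 (≈-0.1075)
After 6 (thin lens f=35): x=-49531/10140 (≈-4.8847) theta=11381/354900 (≈0.0321)
After 7 (propagate distance d=35): x=-3815/1014 (≈-3.7623) theta=11381/354900 (≈0.0321)
After 8 (thin lens f=56): x=-3815/1014 (≈-3.7623) theta=140899/1419600 (≈0.0993)
Rounded to 4 decimal places: x = -3.7623, theta = 0.0993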